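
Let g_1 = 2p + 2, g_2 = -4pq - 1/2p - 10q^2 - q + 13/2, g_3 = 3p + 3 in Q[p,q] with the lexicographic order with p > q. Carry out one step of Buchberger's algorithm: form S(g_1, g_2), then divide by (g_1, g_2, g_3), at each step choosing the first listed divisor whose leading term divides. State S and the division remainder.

lcm(LM(g_1), LM(g_2)) = pq.
S = (lcm/LT(g_1))·g_1 − (lcm/LT(g_2))·g_2 = -1/8p - 5/2q^2 + 3/4q + 13/8.
Reduce S modulo (g_1, g_2, g_3) in that order:
  leading term p: subtract (-1/16)·g_1 from -1/8p - 5/2q^2 + 3/4q + 13/8 → -5/2q^2 + 3/4q + 7/4
  leading term q^2: no divisor's leading term divides it; move -5/2q^2 to the remainder.
  leading term q: no divisor's leading term divides it; move 3/4q to the remainder.
  leading term 1: no divisor's leading term divides it; move 7/4 to the remainder.
The remainder -5/2q^2 + 3/4q + 7/4 is nonzero, so it would be added as the next basis element.

S(g_1, g_2) = -1/8p - 5/2q^2 + 3/4q + 13/8; remainder on division = -5/2q^2 + 3/4q + 7/4.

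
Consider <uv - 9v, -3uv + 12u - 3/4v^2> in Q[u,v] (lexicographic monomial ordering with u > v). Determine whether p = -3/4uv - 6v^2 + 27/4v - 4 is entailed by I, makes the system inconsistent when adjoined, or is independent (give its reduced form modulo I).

Adjoining -3/4uv - 6v^2 + 27/4v - 4 makes the ideal the whole ring: the system is inconsistent.

First compute the reduced Gröbner basis of I by Buchberger's algorithm.
f_1 = uv - 9v, LT = uv.
f_2 = -3uv + 12u - 3/4v^2, LT = uv.

S(f_1,f_2): lcm = uv. S = 4u - 1/4v^2 - 9v.
  reduce S modulo (f_1, f_2):
  remainder 4u - 1/4v^2 - 9v ≠ 0; add h_3 = 4u - 1/4v^2 - 9v to the basis.

S(f_1,h_3): lcm = uv. S = 1/16v^3 + 9/4v^2 - 9v.
  reduce S modulo (f_1, f_2, h_3):
  remainder 1/16v^3 + 9/4v^2 - 9v ≠ 0; add h_4 = 1/16v^3 + 9/4v^2 - 9v to the basis.

The other S-polynomials (S(f_2,h_3), S(f_1,h_4), S(f_2,h_4), S(h_3,h_4)) all reduce to 0 modulo the current basis, so we have a Gröbner basis.
Inter-reduce: drop elements whose leading term is divisible by another's, tail-reduce, and make monic.
Reduced Gröbner basis: {u - 1/16v^2 - 9/4v, v^3 + 36v^2 - 144v}.
Label its elements g_1 = u - 1/16v^2 - 9/4v, g_2 = v^3 + 36v^2 - 144v.

Reduce p = -3/4uv - 6v^2 + 27/4v - 4 modulo G:
  leading term uv: subtract (-3/4v)·g_1 from -3/4uv - 6v^2 + 27/4v - 4 → -3/64v^3 - 123/16v^2 + 27/4v - 4
  leading term v^3: subtract (-3/64)·g_2 from -3/64v^3 - 123/16v^2 + 27/4v - 4 → -6v^2 - 4
  leading term v^2: no divisor's leading term divides it; move -6v^2 to the remainder.
  leading term 1: no divisor's leading term divides it; move -4 to the remainder.
  normal form = -6v^2 - 4.
The normal form is nonzero, so p ∉ I. Since p minus its normal form lies in I, I + (p) = I + (r) where r = -6v^2 - 4; decide whether this ideal is the whole ring.
Run Buchberger on G together with r (pairs among the g_i already reduce to 0 since G is a Gröbner basis):
g_1 = u - 1/16v^2 - 9/4v, LT = u.
g_2 = v^3 + 36v^2 - 144v, LT = v^3.
r = -6v^2 - 4, LT = v^2.

S(g_2,r): lcm = v^3. S = 36v^2 - 434/3v.
  reduce S modulo (g_1, g_2, r):
  remainder -434/3v - 24 ≠ 0; add m_4 = -434/3v - 24 to the basis.

S(r,m_4): lcm = v^2. S = -36/217v + 2/3.
  reduce S modulo (g_1, g_2, r, m_4):
  remainder 98066/141267 ≠ 0; add m_5 = 98066/141267 to the basis.

The other S-polynomials (S(g_1,g_2), S(g_1,r), S(g_1,m_4), S(g_2,m_4), S(g_1,m_5), S(g_2,m_5), S(r,m_5), S(m_4,m_5)) all reduce to 0 modulo the current basis, so we have a Gröbner basis.
Inter-reduce: drop elements whose leading term is divisible by another's, tail-reduce, and make monic.
Reduced Gröbner basis: {1}.
The reduced Gröbner basis of I + (p) is {1}: the ideal is the whole ring, so the enlarged system has no common solution — adjoining p is inconsistent.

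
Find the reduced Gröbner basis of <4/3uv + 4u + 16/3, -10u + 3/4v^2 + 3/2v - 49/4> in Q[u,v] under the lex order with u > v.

G = {u - 3/40v^2 - 3/20v + 49/40, v^3 + 5v^2 - 31/3v + 13/3}

Buchberger's algorithm terminates because the ascending chain of leading-term ideals stabilizes.

f_1 = 4/3uv + 4u + 16/3, LT = uv.
f_2 = -10u + 3/4v^2 + 3/2v - 49/4, LT = u.

S(f_1,f_2): lcm = uv. S = 3u + 3/40v^3 + 3/20v^2 - 49/40v + 4.
  reduce S modulo (f_1, f_2):
  remainder 3/40v^3 + 3/8v^2 - 31/40v + 13/40 ≠ 0; add g_3 = 3/40v^3 + 3/8v^2 - 31/40v + 13/40 to the basis.

The other S-polynomials (S(f_1,g_3), S(f_2,g_3)) all reduce to 0 modulo the current basis, so we have a Gröbner basis.
Inter-reduce: drop elements whose leading term is divisible by another's, tail-reduce, and make monic.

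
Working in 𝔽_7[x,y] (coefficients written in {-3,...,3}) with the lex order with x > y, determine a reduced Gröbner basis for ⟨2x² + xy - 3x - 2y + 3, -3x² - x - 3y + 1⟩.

This is the nonlinear analogue of row-reducing a linear system.

f_1 = 2x² + xy - 3x - 2y + 3, LT = x².
f_2 = -3x² - x - 3y + 1, LT = x².

S(f_1,f_2): lcm = x². S = -3xy - 3x - 2y + 3.
  reduce S modulo (f_1, f_2):
  remainder -3xy - 3x - 2y + 3 ≠ 0; add g_3 = -3xy - 3x - 2y + 3 to the basis.

S(f_1,g_3): lcm = x²y. S = -x² - 3xy² - xy + x - y² - 2y.
  reduce S modulo (f_1, f_2, g_3):
  remainder -3x + y² - 3y - 3 ≠ 0; add g_4 = -3x + y² - 3y - 3 to the basis.

S(g_3,g_4): lcm = xy. S = x - 2y³ - y² + 2y - 1.
  reduce S modulo (f_1, f_2, g_3, g_4):
  remainder -2y³ - 3y² + y - 2 ≠ 0; add g_5 = -2y³ - 3y² + y - 2 to the basis.

The other S-polynomials (S(f_2,g_3), S(f_1,g_4), S(f_2,g_4), S(f_1,g_5), S(f_2,g_5), S(g_3,g_5), S(g_4,g_5)) all reduce to 0 modulo the current basis, so we have a Gröbner basis.
Inter-reduce: drop elements whose leading term is divisible by another's, tail-reduce, and make monic.

G = {x + 2y² + y + 1, y³ - 2y² + 3y + 1}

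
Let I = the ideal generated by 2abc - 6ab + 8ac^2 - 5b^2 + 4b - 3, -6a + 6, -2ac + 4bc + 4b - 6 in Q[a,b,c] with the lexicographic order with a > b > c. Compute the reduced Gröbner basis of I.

G = {a - 1, b - 8/5c^3 - 9/5c^2 + 9/20c + 39/20, c^4 + 17/8c^3 + 27/32c^2 - 29/16c - 69/32}

f_1 = 2abc - 6ab + 8ac^2 - 5b^2 + 4b - 3, LT = abc.
f_2 = -6a + 6, LT = a.
f_3 = -2ac + 4bc + 4b - 6, LT = ac.

S(f_1,f_2): lcm = abc. S = -3ab + 4ac^2 - 5/2b^2 + bc + 2b - 3/2.
  reduce S modulo (f_1, f_2, f_3):
  remainder -5/2b^2 + bc - b + 4c^2 - 3/2 ≠ 0; add g_4 = -5/2b^2 + bc - b + 4c^2 - 3/2 to the basis.

S(f_1,f_3): lcm = abc. S = -3ab + 4ac^2 + 2b^2c - 1/2b^2 - b - 3/2.
  reduce S modulo (f_1, f_2, f_3, g_4):
  remainder 4/5bc^2 - bc - 19/5b + 16/5c^3 + 16/5c^2 - 6/5c - 6/5 ≠ 0; add g_5 = 4/5bc^2 - bc - 19/5b + 16/5c^3 + 16/5c^2 - 6/5c - 6/5 to the basis.

S(f_2,f_3): lcm = ac. S = 2bc + 2b - c - 3.
  reduce S modulo (f_1, f_2, f_3, g_4, g_5):
  remainder 2bc + 2b - c - 3 ≠ 0; add g_6 = 2bc + 2b - c - 3 to the basis.

S(g_4,g_5): lcm = b^2c^2. S = 5/4b^2c + 19/4b^2 - 22/5bc^3 - 18/5bc^2 + 3/2bc + 3/2b - 8/5c^4 + 3/5c^2.
  reduce S modulo (f_1, f_2, f_3, g_4, g_5, g_6):
  remainder -25/2b + 16c^4 + 54c^3 + 36c^2 - 277/8c - 471/8 ≠ 0; add g_7 = -25/2b + 16c^4 + 54c^3 + 36c^2 - 277/8c - 471/8 to the basis.

S(g_5,g_6): lcm = bc^2. S = -9/4bc - 19/4b + 4c^3 + 9/2c^2 - 3/2.
  reduce S modulo (f_1, f_2, f_3, g_4, g_5, g_6, g_7):
  remainder -16/5c^4 - 34/5c^3 - 27/10c^2 + 29/5c + 69/10 ≠ 0; add g_8 = -16/5c^4 - 34/5c^3 - 27/10c^2 + 29/5c + 69/10 to the basis.

The other S-polynomials (S(f_1,g_4), S(f_2,g_4), S(f_3,g_4), S(f_1,g_5), S(f_2,g_5), S(f_3,g_5), S(f_1,g_6), S(f_2,g_6), S(f_3,g_6), S(g_4,g_6), S(f_1,g_7), S(f_2,g_7), S(f_3,g_7), S(g_4,g_7), S(g_5,g_7), S(g_6,g_7), S(f_1,g_8), S(f_2,g_8), S(f_3,g_8), S(g_4,g_8), S(g_5,g_8), S(g_6,g_8), S(g_7,g_8)) all reduce to 0 modulo the current basis, so we have a Gröbner basis.
Inter-reduce: drop elements whose leading term is divisible by another's, tail-reduce, and make monic.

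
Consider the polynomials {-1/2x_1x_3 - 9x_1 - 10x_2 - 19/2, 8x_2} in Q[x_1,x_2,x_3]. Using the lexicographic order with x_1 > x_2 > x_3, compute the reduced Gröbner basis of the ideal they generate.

G = {x_1x_3 + 18x_1 + 19, x_2}

This is the nonlinear analogue of row-reducing a linear system.

f_1 = -1/2x_1x_3 - 9x_1 - 10x_2 - 19/2, LT = x_1x_3.
f_2 = 8x_2, LT = x_2.

The S-polynomials (S(f_1,f_2)) all reduce to 0 modulo the current basis, so we have a Gröbner basis.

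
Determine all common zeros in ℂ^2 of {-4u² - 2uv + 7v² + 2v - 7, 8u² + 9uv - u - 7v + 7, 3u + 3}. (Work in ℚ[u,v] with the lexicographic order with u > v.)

{(-1, 1)}

Compute a lex Gröbner basis by Buchberger's algorithm.
f_1 = -4u² - 2uv + 7v² + 2v - 7, LT = u².
f_2 = 8u² + 9uv - u - 7v + 7, LT = u².
f_3 = 3u + 3, LT = u.

S(f_1,f_2): lcm = u². S = -⅝uv + ⅛u - 7/4v² + ⅜v + ⅞.
  leading term uv: subtract (-5/24v)·f_3 from -⅝uv + ⅛u - 7/4v² + ⅜v + ⅞ → ⅛u - 7/4v² + v + ⅞
  leading term u: subtract (1/24)·f_3 from ⅛u - 7/4v² + v + ⅞ → -7/4v² + v + ¾
  leading term v²: no divisor's leading term divides it; move -7/4v² to the remainder.
  leading term v: no divisor's leading term divides it; move v to the remainder.
  leading term 1: no divisor's leading term divides it; move ¾ to the remainder.
  remainder -7/4v² + v + ¾ ≠ 0; add h_4 = -7/4v² + v + ¾ to the basis.

S(f_1,f_3): lcm = u². S = ½uv - u - 7/4v² - ½v + 7/4.
  leading term uv: subtract (⅙v)·f_3 from ½uv - u - 7/4v² - ½v + 7/4 → -u - 7/4v² - v + 7/4
  leading term u: subtract (-⅓)·f_3 from -u - 7/4v² - v + 7/4 → -7/4v² - v + 11/4
  leading term v²: subtract (1)·h_4 from -7/4v² - v + 11/4 → -2v + 2
  leading term v: no divisor's leading term divides it; move -2v to the remainder.
  leading term 1: no divisor's leading term divides it; move 2 to the remainder.
  remainder -2v + 2 ≠ 0; add h_5 = -2v + 2 to the basis.

S(f_2,f_3): lcm = u². S = 9/8uv - 9/8u - ⅞v + ⅞.
  leading term uv: subtract (⅜v)·f_3 from 9/8uv - 9/8u - ⅞v + ⅞ → -9/8u - 2v + ⅞
  leading term u: subtract (-⅜)·f_3 from -9/8u - 2v + ⅞ → -2v + 2
  leading term v: subtract (1)·h_5 from -2v + 2 → 0
  remainder 0.

S(f_1,h_4): leading monomials are coprime, so the S-polynomial reduces to 0 (Buchberger's first criterion).
S(f_2,h_4): leading monomials are coprime, so the S-polynomial reduces to 0 (Buchberger's first criterion).
S(f_3,h_4): leading monomials are coprime, so the S-polynomial reduces to 0 (Buchberger's first criterion).
S(f_1,h_5): leading monomials are coprime, so the S-polynomial reduces to 0 (Buchberger's first criterion).
S(f_2,h_5): leading monomials are coprime, so the S-polynomial reduces to 0 (Buchberger's first criterion).
S(f_3,h_5): leading monomials are coprime, so the S-polynomial reduces to 0 (Buchberger's first criterion).
S(h_4,h_5): lcm = v². S = 3/7v - 3/7.
  leading term v: subtract (-3/14)·h_5 from 3/7v - 3/7 → 0
  remainder 0.

Every S-polynomial of the final basis reduces to 0, so we have a Gröbner basis.
Inter-reduce: drop elements whose leading term is divisible by another's, tail-reduce, and make monic.
Reduced Gröbner basis: {u + 1, v - 1}.

From the last basis element, v - 1 = 0, so v takes values in {1}. Each choice, substituted upward through the basis, yields the corresponding point(s) of the solution set.
  v = 1: the earlier basis element becomes u + 1 = 0, giving u = -1 — point (-1, 1).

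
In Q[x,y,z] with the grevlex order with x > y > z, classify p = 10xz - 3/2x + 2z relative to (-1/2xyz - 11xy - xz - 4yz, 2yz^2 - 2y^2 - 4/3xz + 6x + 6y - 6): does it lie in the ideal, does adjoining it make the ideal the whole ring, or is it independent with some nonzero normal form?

First compute the reduced Gröbner basis of I by Buchberger's algorithm.
f_1 = -1/2xyz - 11xy - xz - 4yz, LT = xyz.
f_2 = 2yz^2 - 2y^2 - 4/3xz + 6x + 6y - 6, LT = yz^2.

S(f_1,f_2): lcm = xyz^2. S = xy^2 + 2/3x^2z + 22xyz + 2xz^2 + 8yz^2 - 3x^2 - 3xy + 3x.
  reduce S modulo (f_1, f_2):
  remainder xy^2 + 2/3x^2z + 2xz^2 - 3x^2 - 487xy + 8y^2 - 116/3xz - 176yz - 21x - 24y + 24 ≠ 0; add h_3 = xy^2 + 2/3x^2z + 2xz^2 - 3x^2 - 487xy + 8y^2 - 116/3xz - 176yz - 21x - 24y + 24 to the basis.

S(f_1,h_3): lcm = xy^2z. S = -2/3x^2z^2 - 2xz^3 + 22xy^2 + 3x^2z + 489xyz + 116/3xz^2 + 176yz^2 + 21xz + 24yz - 24z.
  reduce S modulo (f_1, f_2, h_3):
  remainder -2/3x^2z^2 - 2xz^3 - 35/3x^2z - 16/3xz^2 + 66x^2 - 44xy + 11xz - 16yz - 66x - 24z ≠ 0; add h_4 = -2/3x^2z^2 - 2xz^3 - 35/3x^2z - 16/3xz^2 + 66x^2 - 44xy + 11xz - 16yz - 66x - 24z to the basis.

The other S-polynomials (S(f_2,h_3), S(f_1,h_4), S(f_2,h_4), S(h_3,h_4)) all reduce to 0 modulo the current basis, so we have a Gröbner basis.
Inter-reduce: drop elements whose leading term is divisible by another's, tail-reduce, and make monic.
Reduced Gröbner basis: {x^2z^2 + 3xz^3 + 35/2x^2z + 8xz^2 - 99x^2 + 66xy - 33/2xz + 24yz + 99x + 36z, xy^2 + 2/3x^2z + 2xz^2 - 3x^2 - 487xy + 8y^2 - 116/3xz - 176yz - 21x - 24y + 24, xyz + 22xy + 2xz + 8yz, yz^2 - y^2 - 2/3xz + 3x + 3y - 3}.
Label its elements g_1 = x^2z^2 + 3xz^3 + 35/2x^2z + 8xz^2 - 99x^2 + 66xy - 33/2xz + 24yz + 99x + 36z, g_2 = xy^2 + 2/3x^2z + 2xz^2 - 3x^2 - 487xy + 8y^2 - 116/3xz - 176yz - 21x - 24y + 24, g_3 = xyz + 22xy + 2xz + 8yz, g_4 = yz^2 - y^2 - 2/3xz + 3x + 3y - 3.

Reduce p = 10xz - 3/2x + 2z modulo G:
  leading term xz: no divisor's leading term divides it; move 10xz to the remainder.
  leading term x: no divisor's leading term divides it; move -3/2x to the remainder.
  leading term z: no divisor's leading term divides it; move 2z to the remainder.
  normal form = 10xz - 3/2x + 2z.
The normal form is nonzero, so p ∉ I. Since p minus its normal form lies in I, I + (p) = I + (r) where r = 10xz - 3/2x + 2z; decide whether this ideal is the whole ring.
Run Buchberger on G together with r (pairs among the g_i already reduce to 0 since G is a Gröbner basis):
g_1 = x^2z^2 + 3xz^3 + 35/2x^2z + 8xz^2 - 99x^2 + 66xy - 33/2xz + 24yz + 99x + 36z, LT = x^2z^2.
g_2 = xy^2 + 2/3x^2z + 2xz^2 - 3x^2 - 487xy + 8y^2 - 116/3xz - 176yz - 21x - 24y + 24, LT = xy^2.
g_3 = xyz + 22xy + 2xz + 8yz, LT = xyz.
g_4 = yz^2 - y^2 - 2/3xz + 3x + 3y - 3, LT = yz^2.
r = 10xz - 3/2x + 2z, LT = xz.

S(g_1,r): lcm = x^2z^2. S = 3xz^3 + 353/20x^2z + 39/5xz^2 - 99x^2 + 66xy - 33/2xz + 24yz + 99x + 36z.
  reduce S modulo (g_1, g_2, g_3, g_4, r):
  remainder -3/5z^3 - 38541/400x^2 + 66xy + 24yz - 33/20z^2 + 769449/8000x + 79517/2000z ≠ 0; add m_6 = -3/5z^3 - 38541/400x^2 + 66xy + 24yz - 33/20z^2 + 769449/8000x + 79517/2000z to the basis.

S(g_2,r): lcm = xy^2z. S = 2/3x^2z^2 + 2xz^3 + 3/20xy^2 - 3x^2z - 487xyz + 39/5y^2z - 116/3xz^2 - 176yz^2 - 21xz - 24yz + 24z.
  reduce S modulo (g_1, g_2, g_3, g_4, r, m_6):
  remainder 39/5y^2z + 12847/200x^2 + 214861/20xy - 886/5y^2 + 19412/5yz + 443/50z^2 + 473973/800x + 2658/5y - 33951/200z - 2658/5 ≠ 0; add m_7 = 39/5y^2z + 12847/200x^2 + 214861/20xy - 886/5y^2 + 19412/5yz + 443/50z^2 + 473973/800x + 2658/5y - 33951/200z - 2658/5 to the basis.

S(g_3,r): lcm = xyz. S = 443/20xy + 2xz + 39/5yz.
  reduce S modulo (g_1, g_2, g_3, g_4, r, m_6, m_7):
  remainder 443/20xy + 39/5yz + 3/10x - 2/5z ≠ 0; add m_8 = 443/20xy + 39/5yz + 3/10x - 2/5z to the basis.

S(g_4,r): lcm = xyz^2. S = -xy^2 - 2/3x^2z + 3/20xyz - 1/5yz^2 + 3x^2 + 3xy - 3x.
  reduce S modulo (g_1, g_2, g_3, g_4, r, m_6, m_7, m_8):
  remainder 39/5y^2 - 28/5yz - 2/5z^2 - 1131/50x - 117/5y - 26/25z + 117/5 ≠ 0; add m_9 = 39/5y^2 - 28/5yz - 2/5z^2 - 1131/50x - 117/5y - 26/25z + 117/5 to the basis.

S(g_1,m_6): lcm = x^2z^3. S = 3xz^4 - 12847/80x^4 + 110x^3y + 40x^2yz + 59/4x^2z^2 + 8xz^3 + 256483/1600x^3 - 39283/1200x^2z + 66xyz - 33/2xz^2 + 24yz^2 + 99xz + 36z^2.
  reduce S modulo (g_1, g_2, g_3, g_4, r, m_6, m_7, m_8, m_9):
  remainder -12847/80x^4 + 112565969/708800x^3 + 26051309367/1569992000x^2 + 13143312/434691535yz - 3/250z^2 - 29114116129203/3477532280000x - 32385007599/869383070000z ≠ 0; add m_10 = -12847/80x^4 + 112565969/708800x^3 + 26051309367/1569992000x^2 + 13143312/434691535yz - 3/250z^2 - 29114116129203/3477532280000x - 32385007599/869383070000z to the basis.

S(g_3,m_6): lcm = xyz^3. S = -12847/80x^3y + 110x^2y^2 + 40xy^2z + 77/4xyz^2 + 2xz^3 + 8yz^3 + 256483/1600x^2y + 79517/1200xyz.
  reduce S modulo (g_1, g_2, g_3, g_4, r, m_6, m_7, m_8, m_9, m_10):
  remainder 12847/40x^3 - 17960217/70880x^2 + 26208/196249yz - 3/50z^2 - 32916595011/392498000x - 17745663/98124500z ≠ 0; add m_11 = 12847/40x^3 - 17960217/70880x^2 + 26208/196249yz - 3/50z^2 - 32916595011/392498000x - 17745663/98124500z to the basis.

The other S-polynomials (S(g_1,g_2), S(g_1,g_3), S(g_1,g_4), S(g_2,g_3), S(g_2,g_4), S(g_3,g_4), S(g_2,m_6), S(g_4,m_6), S(r,m_6), S(g_1,m_7), S(g_2,m_7), S(g_3,m_7), S(g_4,m_7), S(r,m_7), S(m_6,m_7), S(g_1,m_8), S(g_2,m_8), S(g_3,m_8), S(g_4,m_8), S(r,m_8), S(m_6,m_8), S(m_7,m_8), S(g_1,m_9), S(g_2,m_9), S(g_3,m_9), S(g_4,m_9), S(r,m_9), S(m_6,m_9), S(m_7,m_9), S(m_8,m_9), S(g_1,m_10), S(g_2,m_10), S(g_3,m_10), S(g_4,m_10), S(r,m_10), S(m_6,m_10), S(m_7,m_10), S(m_8,m_10), S(m_9,m_10), S(g_1,m_11), S(g_2,m_11), S(g_3,m_11), S(g_4,m_11), S(r,m_11), S(m_6,m_11), S(m_7,m_11), S(m_8,m_11), S(m_9,m_11), S(m_10,m_11)) all reduce to 0 modulo the current basis, so we have a Gröbner basis.
Inter-reduce: drop elements whose leading term is divisible by another's, tail-reduce, and make monic.
Reduced Gröbner basis: {x^3 - 17960217/22764884x^2 + 1048320/2521210903yz - 12/64235z^2 - 32916595011/126060545150x - 35491326/63030272575z, yz^2 - 28/39yz - 2/39z^2, z^3 + 12847/80x^2 - 560/443yz + 11/4z^2 - 112565969/708800x - 36282031/531600z, xy + 156/443yz + 6/443x - 8/443z, y^2 - 28/39yz - 2/39z^2 - 29/10x - 3y - 2/15z + 3, xz - 3/20x + 1/5z}.
The reduced Gröbner basis of I + (p) is {x^3 - 17960217/22764884x^2 + 1048320/2521210903yz - 12/64235z^2 - 32916595011/126060545150x - 35491326/63030272575z, yz^2 - 28/39yz - 2/39z^2, z^3 + 12847/80x^2 - 560/443yz + 11/4z^2 - 112565969/708800x - 36282031/531600z, xy + 156/443yz + 6/443x - 8/443z, y^2 - 28/39yz - 2/39z^2 - 29/10x - 3y - 2/15z + 3, xz - 3/20x + 1/5z} ≠ {1}, a proper ideal, so the enlarged system stays consistent: p is independent of I, with normal form 10xz - 3/2x + 2z.

10xz - 3/2x + 2z is independent of I; its normal form modulo I is 10xz - 3/2x + 2z.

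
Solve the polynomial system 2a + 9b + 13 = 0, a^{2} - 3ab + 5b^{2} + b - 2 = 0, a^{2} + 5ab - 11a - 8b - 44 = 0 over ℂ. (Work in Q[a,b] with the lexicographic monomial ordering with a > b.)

{(-2, -1)}

Compute a lex Gröbner basis by Buchberger's algorithm.
f_1 = 2a + 9b + 13, LT = a.
f_2 = a^{2} - 3ab + 5b^{2} + b - 2, LT = a^{2}.
f_3 = a^{2} + 5ab - 11a - 8b - 44, LT = a^{2}.

S(f_1,f_2): lcm = a^{2}. S = \tfrac{15}{2}ab + \tfrac{13}{2}a - 5b^{2} - b + 2.
  leading term ab: subtract (\tfrac{15}{4}b)·f_1 from \tfrac{15}{2}ab + \tfrac{13}{2}a - 5b^{2} - b + 2 → \tfrac{13}{2}a - \tfrac{155}{4}b^{2} - \tfrac{199}{4}b + 2
  leading term a: subtract (\tfrac{13}{4})·f_1 from \tfrac{13}{2}a - \tfrac{155}{4}b^{2} - \tfrac{199}{4}b + 2 → -\tfrac{155}{4}b^{2} - 79b - \tfrac{161}{4}
  leading term b^{2}: no divisor's leading term divides it; move -\tfrac{155}{4}b^{2} to the remainder.
  leading term b: no divisor's leading term divides it; move -79b to the remainder.
  leading term 1: no divisor's leading term divides it; move -\tfrac{161}{4} to the remainder.
  remainder -\tfrac{155}{4}b^{2} - 79b - \tfrac{161}{4} ≠ 0; add h_4 = -\tfrac{155}{4}b^{2} - 79b - \tfrac{161}{4} to the basis.

S(f_1,f_3): lcm = a^{2}. S = -\tfrac{1}{2}ab + \tfrac{35}{2}a + 8b + 44.
  leading term ab: subtract (-\tfrac{1}{4}b)·f_1 from -\tfrac{1}{2}ab + \tfrac{35}{2}a + 8b + 44 → \tfrac{35}{2}a + \tfrac{9}{4}b^{2} + \tfrac{45}{4}b + 44
  leading term a: subtract (\tfrac{35}{4})·f_1 from \tfrac{35}{2}a + \tfrac{9}{4}b^{2} + \tfrac{45}{4}b + 44 → \tfrac{9}{4}b^{2} - \tfrac{135}{2}b - \tfrac{279}{4}
  leading term b^{2}: subtract (-\tfrac{9}{155})·h_4 from \tfrac{9}{4}b^{2} - \tfrac{135}{2}b - \tfrac{279}{4} → -\tfrac{22347}{310}b - \tfrac{22347}{310}
  leading term b: no divisor's leading term divides it; move -\tfrac{22347}{310}b to the remainder.
  leading term 1: no divisor's leading term divides it; move -\tfrac{22347}{310} to the remainder.
  remainder -\tfrac{22347}{310}b - \tfrac{22347}{310} ≠ 0; add h_5 = -\tfrac{22347}{310}b - \tfrac{22347}{310} to the basis.

The other S-polynomials (S(f_2,f_3), S(f_1,h_4), S(f_2,h_4), S(f_3,h_4), S(f_1,h_5), S(f_2,h_5), S(f_3,h_5), S(h_4,h_5)) all reduce to 0 modulo the current basis, so we have a Gröbner basis.
Inter-reduce: drop elements whose leading term is divisible by another's, tail-reduce, and make monic.
Reduced Gröbner basis: {a + 2, b + 1}.

Since the basis is lex-ordered, b + 1 is univariate in b. Its roots are {-1}. Back-substituting each root into the other basis elements fixes the other coordinates.
  b = -1: the earlier basis element becomes a + 2 = 0, giving a = -2 — point (-2, -1).
This is the nonlinear analogue of row-reducing a linear system.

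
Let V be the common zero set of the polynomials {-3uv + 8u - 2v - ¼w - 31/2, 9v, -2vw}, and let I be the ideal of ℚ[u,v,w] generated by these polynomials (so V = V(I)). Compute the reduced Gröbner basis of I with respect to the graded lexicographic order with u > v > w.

f_1 = -3uv + 8u - 2v - ¼w - 31/2, LT = uv.
f_2 = 9v, LT = v.
f_3 = -2vw, LT = vw.

S(f_1,f_2): lcm = uv. S = -8/3u + ⅔v + 1/12w + 31/6.
  leading term u: no divisor's leading term divides it; move -8/3u to the remainder.
  leading term v: subtract (2/27)·f_2 from ⅔v + 1/12w + 31/6 → 1/12w + 31/6
  leading term w: no divisor's leading term divides it; move 1/12w to the remainder.
  leading term 1: no divisor's leading term divides it; move 31/6 to the remainder.
  remainder -8/3u + 1/12w + 31/6 ≠ 0; add g_4 = -8/3u + 1/12w + 31/6 to the basis.

The other S-polynomials (S(f_1,f_3), S(f_2,f_3), S(f_1,g_4), S(f_2,g_4), S(f_3,g_4)) all reduce to 0 modulo the current basis, so we have a Gröbner basis.
Inter-reduce: drop elements whose leading term is divisible by another's, tail-reduce, and make monic.

G = {u - 1/32w - 31/16, v}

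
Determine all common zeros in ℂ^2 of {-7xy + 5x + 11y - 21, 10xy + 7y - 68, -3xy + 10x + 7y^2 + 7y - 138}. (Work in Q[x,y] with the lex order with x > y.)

Compute a lex Gröbner basis by Buchberger's algorithm.
f_1 = -7xy + 5x + 11y - 21, LT = xy.
f_2 = 10xy + 7y - 68, LT = xy.
f_3 = -3xy + 10x + 7y^2 + 7y - 138, LT = xy.

S(f_1,f_2): lcm = xy. S = -5/7x - 159/70y + 49/5.
  reduce S modulo (f_1, f_2, f_3):
  remainder -5/7x - 159/70y + 49/5 ≠ 0; add h_4 = -5/7x - 159/70y + 49/5 to the basis.

S(f_1,f_3): lcm = xy. S = 55/21x + 7/3y^2 + 16/21y - 43.
  reduce S modulo (f_1, f_2, f_3, h_4):
  remainder 7/3y^2 - 227/30y - 106/15 ≠ 0; add h_5 = 7/3y^2 - 227/30y - 106/15 to the basis.

S(f_1,h_4): lcm = xy. S = -5/7x - 159/50y^2 + 2126/175y + 3.
  reduce S modulo (f_1, f_2, f_3, h_4, h_5):
  remainder 14377/3500y - 14377/875 ≠ 0; add h_6 = 14377/3500y - 14377/875 to the basis.

The other S-polynomials (S(f_2,f_3), S(f_2,h_4), S(f_3,h_4), S(f_1,h_5), S(f_2,h_5), S(f_3,h_5), S(h_4,h_5), S(f_1,h_6), S(f_2,h_6), S(f_3,h_6), S(h_4,h_6), S(h_5,h_6)) all reduce to 0 modulo the current basis, so we have a Gröbner basis.
Inter-reduce: drop elements whose leading term is divisible by another's, tail-reduce, and make monic.
Reduced Gröbner basis: {x - 1, y - 4}.

The lex basis is triangular: the last element involves only y. Solving y - 4 = 0 gives y ∈ {4}; substituting each value into the earlier elements determines the remaining variables.
  y = 4: the earlier basis element becomes x - 1 = 0, giving x = 1 — point (1, 4).

{(1, 4)}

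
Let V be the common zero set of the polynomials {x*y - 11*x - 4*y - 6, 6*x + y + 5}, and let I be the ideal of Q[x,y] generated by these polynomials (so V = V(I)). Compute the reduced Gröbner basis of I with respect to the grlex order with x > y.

G = {y**2 + 18*y - 19, x + 1/6*y + 5/6}

The reduced Gröbner basis is the canonical form of the ideal for this ordering.

f_1 = x*y - 11*x - 4*y - 6, LT = x*y.
f_2 = 6*x + y + 5, LT = x.

S(f_1,f_2): lcm = x*y. S = -1/6*y**2 - 11*x - 29/6*y - 6.
  leading term y**2: no divisor's leading term divides it; move -1/6*y**2 to the remainder.
  leading term x: subtract (-11/6)·f_2 from -11*x - 29/6*y - 6 → -3*y + 19/6
  leading term y: no divisor's leading term divides it; move -3*y to the remainder.
  leading term 1: no divisor's leading term divides it; move 19/6 to the remainder.
  remainder -1/6*y**2 - 3*y + 19/6 ≠ 0; add g_3 = -1/6*y**2 - 3*y + 19/6 to the basis.

The other S-polynomials (S(f_1,g_3), S(f_2,g_3)) all reduce to 0 modulo the current basis, so we have a Gröbner basis.
Inter-reduce: drop elements whose leading term is divisible by another's, tail-reduce, and make monic.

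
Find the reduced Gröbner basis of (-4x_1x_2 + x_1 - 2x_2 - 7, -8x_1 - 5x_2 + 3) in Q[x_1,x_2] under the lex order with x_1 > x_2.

G = {x_1 + \tfrac{5}{8}x_2 - \tfrac{3}{8}, x_2^{2} - \tfrac{33}{20}x_2 - \tfrac{53}{20}}

Buchberger's algorithm terminates because the ascending chain of leading-term ideals stabilizes.

f_1 = -4x_1x_2 + x_1 - 2x_2 - 7, LT = x_1x_2.
f_2 = -8x_1 - 5x_2 + 3, LT = x_1.

S(f_1,f_2): lcm = x_1x_2. S = -\tfrac{1}{4}x_1 - \tfrac{5}{8}x_2^{2} + \tfrac{7}{8}x_2 + \tfrac{7}{4}.
  leading term x_1: subtract (\tfrac{1}{32})·f_2 from -\tfrac{1}{4}x_1 - \tfrac{5}{8}x_2^{2} + \tfrac{7}{8}x_2 + \tfrac{7}{4} → -\tfrac{5}{8}x_2^{2} + \tfrac{33}{32}x_2 + \tfrac{53}{32}
  leading term x_2^{2}: no divisor's leading term divides it; move -\tfrac{5}{8}x_2^{2} to the remainder.
  leading term x_2: no divisor's leading term divides it; move \tfrac{33}{32}x_2 to the remainder.
  leading term 1: no divisor's leading term divides it; move \tfrac{53}{32} to the remainder.
  remainder -\tfrac{5}{8}x_2^{2} + \tfrac{33}{32}x_2 + \tfrac{53}{32} ≠ 0; add g_3 = -\tfrac{5}{8}x_2^{2} + \tfrac{33}{32}x_2 + \tfrac{53}{32} to the basis.

S(f_1,g_3): lcm = x_1x_2^{2}. S = \tfrac{7}{5}x_1x_2 + \tfrac{53}{20}x_1 + \tfrac{1}{2}x_2^{2} + \tfrac{7}{4}x_2.
  leading term x_1x_2: subtract (-\tfrac{7}{20})·f_1 from \tfrac{7}{5}x_1x_2 + \tfrac{53}{20}x_1 + \tfrac{1}{2}x_2^{2} + \tfrac{7}{4}x_2 → 3x_1 + \tfrac{1}{2}x_2^{2} + \tfrac{21}{20}x_2 - \tfrac{49}{20}
  leading term x_1: subtract (-\tfrac{3}{8})·f_2 from 3x_1 + \tfrac{1}{2}x_2^{2} + \tfrac{21}{20}x_2 - \tfrac{49}{20} → \tfrac{1}{2}x_2^{2} - \tfrac{33}{40}x_2 - \tfrac{53}{40}
  leading term x_2^{2}: subtract (-\tfrac{4}{5})·g_3 from \tfrac{1}{2}x_2^{2} - \tfrac{33}{40}x_2 - \tfrac{53}{40} → 0
  remainder 0.

S(f_2,g_3): leading monomials are coprime, so the S-polynomial reduces to 0 (Buchberger's first criterion).
Every S-polynomial of the final basis reduces to 0, so we have a Gröbner basis.
Inter-reduce: drop elements whose leading term is divisible by another's, tail-reduce, and make monic.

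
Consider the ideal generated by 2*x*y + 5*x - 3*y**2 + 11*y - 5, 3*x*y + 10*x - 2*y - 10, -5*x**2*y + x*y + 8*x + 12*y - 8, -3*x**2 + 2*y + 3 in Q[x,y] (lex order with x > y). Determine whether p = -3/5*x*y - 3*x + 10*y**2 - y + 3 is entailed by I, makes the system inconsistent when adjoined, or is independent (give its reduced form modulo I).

-3/5*x*y - 3*x + 10*y**2 - y + 3 lies in I (it reduces to 0).

First compute the reduced Gröbner basis of I by Buchberger's algorithm.
f_1 = 2*x*y + 5*x - 3*y**2 + 11*y - 5, LT = x*y.
f_2 = 3*x*y + 10*x - 2*y - 10, LT = x*y.
f_3 = -5*x**2*y + x*y + 8*x + 12*y - 8, LT = x**2*y.
f_4 = -3*x**2 + 2*y + 3, LT = x**2.

S(f_1,f_2): lcm = x*y. S = -5/6*x - 3/2*y**2 + 37/6*y + 5/6.
  leading term x: no divisor's leading term divides it; move -5/6*x to the remainder.
  leading term y**2: no divisor's leading term divides it; move -3/2*y**2 to the remainder.
  leading term y: no divisor's leading term divides it; move 37/6*y to the remainder.
  leading term 1: no divisor's leading term divides it; move 5/6 to the remainder.
  remainder -5/6*x - 3/2*y**2 + 37/6*y + 5/6 ≠ 0; add h_5 = -5/6*x - 3/2*y**2 + 37/6*y + 5/6 to the basis.

S(f_1,f_3): lcm = x**2*y. S = 5/2*x**2 - 3/2*x*y**2 + 57/10*x*y - 9/10*x + 12/5*y - 8/5.
  leading term x**2: subtract (-5/6)·f_4 from 5/2*x**2 - 3/2*x*y**2 + 57/10*x*y - 9/10*x + 12/5*y - 8/5 → -3/2*x*y**2 + 57/10*x*y - 9/10*x + 61/15*y + 9/10
  leading term x*y**2: subtract (-3/4*y)·f_1 from -3/2*x*y**2 + 57/10*x*y - 9/10*x + 61/15*y + 9/10 → 189/20*x*y - 9/10*x - 9/4*y**3 + 33/4*y**2 + 19/60*y + 9/10
  leading term x*y: subtract (189/40)·f_1 from 189/20*x*y - 9/10*x - 9/4*y**3 + 33/4*y**2 + 19/60*y + 9/10 → -981/40*x - 9/4*y**3 + 897/40*y**2 - 6199/120*y + 981/40
  leading term x: subtract (2943/100)·h_5 from -981/40*x - 9/4*y**3 + 897/40*y**2 - 6199/120*y + 981/40 → -9/4*y**3 + 6657/100*y**2 - 69943/300*y
  leading term y**3: no divisor's leading term divides it; move -9/4*y**3 to the remainder.
  leading term y**2: no divisor's leading term divides it; move 6657/100*y**2 to the remainder.
  leading term y: no divisor's leading term divides it; move -69943/300*y to the remainder.
  remainder -9/4*y**3 + 6657/100*y**2 - 69943/300*y ≠ 0; add h_6 = -9/4*y**3 + 6657/100*y**2 - 69943/300*y to the basis.

S(f_1,f_4): lcm = x**2*y. S = 5/2*x**2 - 3/2*x*y**2 + 11/2*x*y - 5/2*x + 2/3*y**2 + y.
  leading term x**2: subtract (-5/6)·f_4 from 5/2*x**2 - 3/2*x*y**2 + 11/2*x*y - 5/2*x + 2/3*y**2 + y → -3/2*x*y**2 + 11/2*x*y - 5/2*x + 2/3*y**2 + 8/3*y + 5/2
  leading term x*y**2: subtract (-3/4*y)·f_1 from -3/2*x*y**2 + 11/2*x*y - 5/2*x + 2/3*y**2 + 8/3*y + 5/2 → 37/4*x*y - 5/2*x - 9/4*y**3 + 107/12*y**2 - 13/12*y + 5/2
  leading term x*y: subtract (37/8)·f_1 from 37/4*x*y - 5/2*x - 9/4*y**3 + 107/12*y**2 - 13/12*y + 5/2 → -205/8*x - 9/4*y**3 + 547/24*y**2 - 1247/24*y + 205/8
  leading term x: subtract (123/4)·h_5 from -205/8*x - 9/4*y**3 + 547/24*y**2 - 1247/24*y + 205/8 → -9/4*y**3 + 827/12*y**2 - 2899/12*y
  leading term y**3: subtract (1)·h_6 from -9/4*y**3 + 827/12*y**2 - 2899/12*y → 176/75*y**2 - 211/25*y
  leading term y**2: no divisor's leading term divides it; move 176/75*y**2 to the remainder.
  leading term y: no divisor's leading term divides it; move -211/25*y to the remainder.
  remainder 176/75*y**2 - 211/25*y ≠ 0; add h_7 = 176/75*y**2 - 211/25*y to the basis.

S(f_2,f_3): lcm = x**2*y. S = 10/3*x**2 - 7/15*x*y - 26/15*x + 12/5*y - 8/5.
  leading term x**2: subtract (-10/9)·f_4 from 10/3*x**2 - 7/15*x*y - 26/15*x + 12/5*y - 8/5 → -7/15*x*y - 26/15*x + 208/45*y + 26/15
  leading term x*y: subtract (-7/30)·f_1 from -7/15*x*y - 26/15*x + 208/45*y + 26/15 → -17/30*x - 7/10*y**2 + 647/90*y + 17/30
  leading term x: subtract (17/25)·h_5 from -17/30*x - 7/10*y**2 + 647/90*y + 17/30 → 8/25*y**2 + 674/225*y
  leading term y**2: subtract (3/22)·h_7 from 8/25*y**2 + 674/225*y → 821/198*y
  leading term y: no divisor's leading term divides it; move 821/198*y to the remainder.
  remainder 821/198*y ≠ 0; add h_8 = 821/198*y to the basis.

The other S-polynomials (S(f_2,f_4), S(f_3,f_4), S(f_1,h_5), S(f_2,h_5), S(f_3,h_5), S(f_4,h_5), S(f_1,h_6), S(f_2,h_6), S(f_3,h_6), S(f_4,h_6), S(h_5,h_6), S(f_1,h_7), S(f_2,h_7), S(f_3,h_7), S(f_4,h_7), S(h_5,h_7), S(h_6,h_7), S(f_1,h_8), S(f_2,h_8), S(f_3,h_8), S(f_4,h_8), S(h_5,h_8), S(h_6,h_8), S(h_7,h_8)) all reduce to 0 modulo the current basis, so we have a Gröbner basis.
Inter-reduce: drop elements whose leading term is divisible by another's, tail-reduce, and make monic.
Reduced Gröbner basis: {x - 1, y}.
Label its elements g_1 = x - 1, g_2 = y.

Reduce p = -3/5*x*y - 3*x + 10*y**2 - y + 3 modulo G:
  leading term x*y: subtract (-3/5*y)·g_1 from -3/5*x*y - 3*x + 10*y**2 - y + 3 → -3*x + 10*y**2 - 8/5*y + 3
  leading term x: subtract (-3)·g_1 from -3*x + 10*y**2 - 8/5*y + 3 → 10*y**2 - 8/5*y
  leading term y**2: subtract (10*y)·g_2 from 10*y**2 - 8/5*y → -8/5*y
  leading term y: subtract (-8/5)·g_2 from -8/5*y → 0
  normal form = 0.
Since the normal form is 0, p ∈ I.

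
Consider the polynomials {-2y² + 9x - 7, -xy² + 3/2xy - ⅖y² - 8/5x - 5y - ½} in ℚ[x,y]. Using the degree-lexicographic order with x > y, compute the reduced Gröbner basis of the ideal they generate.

f_1 = -2y² + 9x - 7, LT = y².
f_2 = -xy² + 3/2xy - ⅖y² - 8/5x - 5y - ½, LT = xy².

S(f_1,f_2): lcm = xy². S = -9/2x² + 3/2xy - ⅖y² + 19/10x - 5y - ½.
  reduce S modulo (f_1, f_2):
  remainder -9/2x² + 3/2xy + 1/10x - 5y + 9/10 ≠ 0; add g_3 = -9/2x² + 3/2xy + 1/10x - 5y + 9/10 to the basis.

The other S-polynomials (S(f_1,g_3), S(f_2,g_3)) all reduce to 0 modulo the current basis, so we have a Gröbner basis.
Inter-reduce: drop elements whose leading term is divisible by another's, tail-reduce, and make monic.

G = {x² - ⅓xy - 1/45x + 10/9y - ⅕, y² - 9/2x + 7/2}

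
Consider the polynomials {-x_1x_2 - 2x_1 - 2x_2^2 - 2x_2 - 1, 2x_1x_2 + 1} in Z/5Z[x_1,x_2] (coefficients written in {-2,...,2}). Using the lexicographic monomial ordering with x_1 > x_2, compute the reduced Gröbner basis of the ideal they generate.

f_1 = -x_1x_2 - 2x_1 - 2x_2^2 - 2x_2 - 1, LT = x_1x_2.
f_2 = 2x_1x_2 + 1, LT = x_1x_2.

S(f_1,f_2): lcm = x_1x_2. S = 2x_1 + 2x_2^2 + 2x_2 - 2.
  reduce S modulo (f_1, f_2):
  remainder 2x_1 + 2x_2^2 + 2x_2 - 2 ≠ 0; add g_3 = 2x_1 + 2x_2^2 + 2x_2 - 2 to the basis.

S(f_1,g_3): lcm = x_1x_2. S = 2x_1 - x_2^3 + x_2^2 - 2x_2 + 1.
  reduce S modulo (f_1, f_2, g_3):
  remainder -x_2^3 - x_2^2 + x_2 - 2 ≠ 0; add g_4 = -x_2^3 - x_2^2 + x_2 - 2 to the basis.

The other S-polynomials (S(f_2,g_3), S(f_1,g_4), S(f_2,g_4), S(g_3,g_4)) all reduce to 0 modulo the current basis, so we have a Gröbner basis.
Inter-reduce: drop elements whose leading term is divisible by another's, tail-reduce, and make monic.

G = {x_1 + x_2^2 + x_2 - 1, x_2^3 + x_2^2 - x_2 + 2}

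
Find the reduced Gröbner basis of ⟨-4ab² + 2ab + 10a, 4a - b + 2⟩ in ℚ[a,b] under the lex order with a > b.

f_1 = -4ab² + 2ab + 10a, LT = ab².
f_2 = 4a - b + 2, LT = a.

S(f_1,f_2): lcm = ab². S = -½ab - 5/2a + ¼b³ - ½b².
  reduce S modulo (f_1, f_2):
  remainder ¼b³ - ⅝b² - ⅜b + 5/4 ≠ 0; add g_3 = ¼b³ - ⅝b² - ⅜b + 5/4 to the basis.

The other S-polynomials (S(f_1,g_3), S(f_2,g_3)) all reduce to 0 modulo the current basis, so we have a Gröbner basis.
Inter-reduce: drop elements whose leading term is divisible by another's, tail-reduce, and make monic.

G = {a - ¼b + ½, b³ - 5/2b² - 3/2b + 5}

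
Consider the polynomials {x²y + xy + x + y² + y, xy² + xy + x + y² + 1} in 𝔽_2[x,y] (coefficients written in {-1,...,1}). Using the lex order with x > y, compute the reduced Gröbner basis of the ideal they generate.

G = {x + y⁵ + 1, y⁶ + y⁵ + y⁴ + 1}

This is the nonlinear analogue of row-reducing a linear system.

f_1 = x²y + xy + x + y² + y, LT = x²y.
f_2 = xy² + xy + x + y² + 1, LT = xy².

S(f_1,f_2): lcm = x²y². S = x²y + x² + xy + x + y³ + y².
  reduce S modulo (f_1, f_2):
  remainder x² + y³ + y ≠ 0; add g_3 = x² + y³ + y to the basis.

S(f_1,g_3): lcm = x²y. S = xy + x + y⁴ + y.
  reduce S modulo (f_1, f_2, g_3):
  remainder xy + x + y⁴ + y ≠ 0; add g_4 = xy + x + y⁴ + y to the basis.

S(f_2,g_3): lcm = x²y². S = x²y + x² + xy² + x + y⁵ + y³.
  reduce S modulo (f_1, f_2, g_3, g_4):
  remainder x + y⁵ + 1 ≠ 0; add g_5 = x + y⁵ + 1 to the basis.

S(f_1,g_5): lcm = x²y. S = xy⁶ + x + y² + y.
  reduce S modulo (f_1, f_2, g_3, g_4, g_5):
  remainder y⁶ + y⁵ + y⁴ + 1 ≠ 0; add g_6 = y⁶ + y⁵ + y⁴ + 1 to the basis.

The other S-polynomials (S(f_1,g_4), S(f_2,g_4), S(g_3,g_4), S(f_2,g_5), S(g_3,g_5), S(g_4,g_5), S(f_1,g_6), S(f_2,g_6), S(g_3,g_6), S(g_4,g_6), S(g_5,g_6)) all reduce to 0 modulo the current basis, so we have a Gröbner basis.
Inter-reduce: drop elements whose leading term is divisible by another's, tail-reduce, and make monic.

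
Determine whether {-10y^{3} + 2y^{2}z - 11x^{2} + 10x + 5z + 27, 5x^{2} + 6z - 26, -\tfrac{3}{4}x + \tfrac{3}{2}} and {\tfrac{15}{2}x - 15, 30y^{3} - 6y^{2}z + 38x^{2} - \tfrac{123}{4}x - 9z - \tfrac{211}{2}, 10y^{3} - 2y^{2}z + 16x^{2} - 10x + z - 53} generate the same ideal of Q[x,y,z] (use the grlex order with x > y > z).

Yes, the ideals are equal.

Two ideals are equal iff their reduced Gröbner bases coincide (the reduced basis is unique for a fixed ordering).
Buchberger on the first generating set:
f_1 = -10y^{3} + 2y^{2}z - 11x^{2} + 10x + 5z + 27, LT = y^{3}.
f_2 = 5x^{2} + 6z - 26, LT = x^{2}.
f_3 = -\tfrac{3}{4}x + \tfrac{3}{2}, LT = x.

S(f_1,f_2): leading monomials are coprime, so the S-polynomial reduces to 0 (Buchberger's first criterion).
S(f_1,f_3): leading monomials are coprime, so the S-polynomial reduces to 0 (Buchberger's first criterion).
S(f_2,f_3): lcm = x^{2}. S = 2x + \tfrac{6}{5}z - \tfrac{26}{5}.
  leading term x: subtract (-\tfrac{8}{3})·f_3 from 2x + \tfrac{6}{5}z - \tfrac{26}{5} → \tfrac{6}{5}z - \tfrac{6}{5}
  leading term z: no divisor's leading term divides it; move \tfrac{6}{5}z to the remainder.
  leading term 1: no divisor's leading term divides it; move -\tfrac{6}{5} to the remainder.
  remainder \tfrac{6}{5}z - \tfrac{6}{5} ≠ 0; add g_4 = \tfrac{6}{5}z - \tfrac{6}{5} to the basis.

S(f_1,g_4): leading monomials are coprime, so the S-polynomial reduces to 0 (Buchberger's first criterion).
S(f_2,g_4): leading monomials are coprime, so the S-polynomial reduces to 0 (Buchberger's first criterion).
S(f_3,g_4): leading monomials are coprime, so the S-polynomial reduces to 0 (Buchberger's first criterion).
Every S-polynomial of the final basis reduces to 0, so we have a Gröbner basis.
Inter-reduce: drop elements whose leading term is divisible by another's, tail-reduce, and make monic.
Reduced Gröbner basis: {y^{3} - \tfrac{1}{5}y^{2} - \tfrac{4}{5}, x - 2, z - 1}.

Buchberger on the second generating set:
h_1 = \tfrac{15}{2}x - 15, LT = x.
h_2 = 30y^{3} - 6y^{2}z + 38x^{2} - \tfrac{123}{4}x - 9z - \tfrac{211}{2}, LT = y^{3}.
h_3 = 10y^{3} - 2y^{2}z + 16x^{2} - 10x + z - 53, LT = y^{3}.

S(h_1,h_2): leading monomials are coprime, so the S-polynomial reduces to 0 (Buchberger's first criterion).
S(h_1,h_3): leading monomials are coprime, so the S-polynomial reduces to 0 (Buchberger's first criterion).
S(h_2,h_3): lcm = y^{3}. S = -\tfrac{1}{3}x^{2} - \tfrac{1}{40}x - \tfrac{2}{5}z + \tfrac{107}{60}.
  leading term x^{2}: subtract (-\tfrac{2}{45}x)·h_1 from -\tfrac{1}{3}x^{2} - \tfrac{1}{40}x - \tfrac{2}{5}z + \tfrac{107}{60} → -\tfrac{83}{120}x - \tfrac{2}{5}z + \tfrac{107}{60}
  leading term x: subtract (-\tfrac{83}{900})·h_1 from -\tfrac{83}{120}x - \tfrac{2}{5}z + \tfrac{107}{60} → -\tfrac{2}{5}z + \tfrac{2}{5}
  leading term z: no divisor's leading term divides it; move -\tfrac{2}{5}z to the remainder.
  leading term 1: no divisor's leading term divides it; move \tfrac{2}{5} to the remainder.
  remainder -\tfrac{2}{5}z + \tfrac{2}{5} ≠ 0; add k_4 = -\tfrac{2}{5}z + \tfrac{2}{5} to the basis.

S(h_1,k_4): leading monomials are coprime, so the S-polynomial reduces to 0 (Buchberger's first criterion).
S(h_2,k_4): leading monomials are coprime, so the S-polynomial reduces to 0 (Buchberger's first criterion).
S(h_3,k_4): leading monomials are coprime, so the S-polynomial reduces to 0 (Buchberger's first criterion).
Every S-polynomial of the final basis reduces to 0, so we have a Gröbner basis.
Inter-reduce: drop elements whose leading term is divisible by another's, tail-reduce, and make monic.
Reduced Gröbner basis: {y^{3} - \tfrac{1}{5}y^{2} - \tfrac{4}{5}, x - 2, z - 1}.

These coincide, so the ideals are equal.
The choice of monomial ordering does not affect the verdict — as long as both bases are computed under the same ordering, their equality decides ideal equality.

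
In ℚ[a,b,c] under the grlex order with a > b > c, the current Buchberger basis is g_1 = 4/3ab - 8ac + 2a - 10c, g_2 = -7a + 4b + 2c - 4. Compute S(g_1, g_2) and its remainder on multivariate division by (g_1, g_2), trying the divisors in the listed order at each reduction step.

lcm(LM(g_1), LM(g_2)) = ab.
S = (lcm/LT(g_1))·g_1 − (lcm/LT(g_2))·g_2 = -6ac + 4/7b² + 2/7bc + 3/2a - 4/7b - 15/2c.
Reduce S modulo (g_1, g_2) in that order:
  leading term ac: subtract (6/7c)·g_2 from -6ac + 4/7b² + 2/7bc + 3/2a - 4/7b - 15/2c → 4/7b² - 22/7bc - 12/7c² + 3/2a - 4/7b - 57/14c
  leading term b²: no divisor's leading term divides it; move 4/7b² to the remainder.
  leading term bc: no divisor's leading term divides it; move -22/7bc to the remainder.
  leading term c²: no divisor's leading term divides it; move -12/7c² to the remainder.
  leading term a: subtract (-3/14)·g_2 from 3/2a - 4/7b - 57/14c → 2/7b - 51/14c - 6/7
  leading term b: no divisor's leading term divides it; move 2/7b to the remainder.
  leading term c: no divisor's leading term divides it; move -51/14c to the remainder.
  leading term 1: no divisor's leading term divides it; move -6/7 to the remainder.
The remainder 4/7b² - 22/7bc - 12/7c² + 2/7b - 51/14c - 6/7 is nonzero, so it would be added as the next basis element.
This is the inner loop of Buchberger's algorithm — each nonzero remainder becomes a new basis element.

S(g_1, g_2) = -6ac + 4/7b² + 2/7bc + 3/2a - 4/7b - 15/2c; remainder on division = 4/7b² - 22/7bc - 12/7c² + 2/7b - 51/14c - 6/7.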